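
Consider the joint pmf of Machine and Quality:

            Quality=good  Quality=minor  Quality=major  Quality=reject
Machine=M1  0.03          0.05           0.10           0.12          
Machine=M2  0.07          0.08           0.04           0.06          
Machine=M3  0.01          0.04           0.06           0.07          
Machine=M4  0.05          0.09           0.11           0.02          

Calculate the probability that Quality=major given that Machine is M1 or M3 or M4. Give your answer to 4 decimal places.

0.3600

P(Machine=M1) = 0.03 + 0.05 + 0.10 + 0.12 = 0.30.
P(Machine=M3) = 0.01 + 0.04 + 0.06 + 0.07 = 0.18.
P(Machine=M4) = 0.05 + 0.09 + 0.11 + 0.02 = 0.27.
P(Machine ∈ {M1, M3, M4}) = 0.30 + 0.18 + 0.27 = 0.75; P(Quality=major, Machine ∈ {M1, M3, M4}) = 0.10 + 0.06 + 0.11 = 0.27.
P(Quality=major | Machine ∈ {M1, M3, M4}) = 0.27/0.75 = 0.3600.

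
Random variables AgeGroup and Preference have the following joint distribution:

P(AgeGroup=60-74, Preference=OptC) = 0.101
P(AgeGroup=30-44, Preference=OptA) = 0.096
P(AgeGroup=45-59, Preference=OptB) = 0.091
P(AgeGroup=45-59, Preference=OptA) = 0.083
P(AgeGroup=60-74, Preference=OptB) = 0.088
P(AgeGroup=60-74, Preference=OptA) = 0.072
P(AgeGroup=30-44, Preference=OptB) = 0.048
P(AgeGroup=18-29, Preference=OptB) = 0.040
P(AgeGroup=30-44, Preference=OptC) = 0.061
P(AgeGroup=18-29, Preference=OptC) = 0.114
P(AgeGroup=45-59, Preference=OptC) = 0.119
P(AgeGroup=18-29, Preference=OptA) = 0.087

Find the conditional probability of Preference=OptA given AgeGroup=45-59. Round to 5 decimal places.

0.28328

P(AgeGroup=45-59) = 0.083 + 0.091 + 0.119 = 0.293.
P(Preference=OptA | AgeGroup=45-59) = 0.083/0.293 = 0.28328.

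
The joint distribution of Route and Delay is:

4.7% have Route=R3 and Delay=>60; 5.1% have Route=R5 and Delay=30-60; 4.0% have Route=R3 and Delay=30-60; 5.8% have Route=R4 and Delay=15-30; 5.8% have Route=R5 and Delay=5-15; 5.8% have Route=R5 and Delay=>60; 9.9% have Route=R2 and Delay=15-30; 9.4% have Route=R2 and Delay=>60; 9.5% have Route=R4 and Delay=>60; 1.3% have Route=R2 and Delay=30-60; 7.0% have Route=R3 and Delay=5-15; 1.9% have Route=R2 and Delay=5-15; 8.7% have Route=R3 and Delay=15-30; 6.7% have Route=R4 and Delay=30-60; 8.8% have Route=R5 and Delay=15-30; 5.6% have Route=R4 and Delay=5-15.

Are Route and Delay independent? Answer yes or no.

no

P(Route=R4) = 0.276 and P(Delay=15-30) = 0.332, so their product is 0.09163, but P(Route=R4, Delay=15-30) = 0.058. Since these differ, Route and Delay are not independent.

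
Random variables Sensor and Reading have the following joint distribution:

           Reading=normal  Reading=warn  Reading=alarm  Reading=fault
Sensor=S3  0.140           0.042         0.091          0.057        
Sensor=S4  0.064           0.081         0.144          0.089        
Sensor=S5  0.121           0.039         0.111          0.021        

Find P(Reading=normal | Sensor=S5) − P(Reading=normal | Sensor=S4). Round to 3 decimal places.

0.245

P(Sensor=S5) = 0.121 + 0.039 + 0.111 + 0.021 = 0.292; P(Reading=normal | Sensor=S5) = 0.121/0.292 = 0.4144.
P(Sensor=S4) = 0.064 + 0.081 + 0.144 + 0.089 = 0.378; P(Reading=normal | Sensor=S4) = 0.064/0.378 = 0.1693.
Difference = 0.245.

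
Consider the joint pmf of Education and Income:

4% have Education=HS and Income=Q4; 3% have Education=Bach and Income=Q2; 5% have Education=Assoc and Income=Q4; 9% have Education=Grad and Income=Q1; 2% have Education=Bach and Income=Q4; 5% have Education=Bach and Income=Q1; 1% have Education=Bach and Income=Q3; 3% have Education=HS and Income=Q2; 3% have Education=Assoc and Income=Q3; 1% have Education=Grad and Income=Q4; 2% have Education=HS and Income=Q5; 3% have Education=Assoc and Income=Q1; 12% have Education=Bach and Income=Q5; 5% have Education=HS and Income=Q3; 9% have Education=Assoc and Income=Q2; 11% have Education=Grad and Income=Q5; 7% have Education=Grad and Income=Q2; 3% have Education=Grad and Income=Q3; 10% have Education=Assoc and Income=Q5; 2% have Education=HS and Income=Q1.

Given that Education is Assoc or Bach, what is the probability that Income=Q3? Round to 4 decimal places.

0.0755

P(Education=Assoc) = 0.03 + 0.09 + 0.03 + 0.05 + 0.10 = 0.30.
P(Education=Bach) = 0.05 + 0.03 + 0.01 + 0.02 + 0.12 = 0.23.
P(Education ∈ {Assoc, Bach}) = 0.30 + 0.23 = 0.53; P(Income=Q3, Education ∈ {Assoc, Bach}) = 0.03 + 0.01 = 0.04.
P(Income=Q3 | Education ∈ {Assoc, Bach}) = 0.04/0.53 = 0.0755.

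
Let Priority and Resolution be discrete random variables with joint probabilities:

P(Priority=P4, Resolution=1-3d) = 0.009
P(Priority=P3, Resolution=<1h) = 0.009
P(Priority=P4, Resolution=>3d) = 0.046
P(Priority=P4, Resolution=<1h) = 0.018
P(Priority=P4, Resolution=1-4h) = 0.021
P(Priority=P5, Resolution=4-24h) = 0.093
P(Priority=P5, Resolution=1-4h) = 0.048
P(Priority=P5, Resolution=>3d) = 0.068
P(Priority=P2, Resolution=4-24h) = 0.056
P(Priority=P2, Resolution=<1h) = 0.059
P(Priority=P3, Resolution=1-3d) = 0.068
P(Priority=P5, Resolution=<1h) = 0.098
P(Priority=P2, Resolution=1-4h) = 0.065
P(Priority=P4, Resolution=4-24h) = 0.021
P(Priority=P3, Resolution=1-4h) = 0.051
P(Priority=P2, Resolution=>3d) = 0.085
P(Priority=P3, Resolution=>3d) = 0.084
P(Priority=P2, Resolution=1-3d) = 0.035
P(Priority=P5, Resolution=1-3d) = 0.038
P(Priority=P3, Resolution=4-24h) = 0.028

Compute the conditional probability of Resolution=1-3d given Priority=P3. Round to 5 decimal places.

P(Priority=P3) = 0.009 + 0.051 + 0.028 + 0.068 + 0.084 = 0.240.
P(Resolution=1-3d | Priority=P3) = 0.068/0.240 = 0.28333.

0.28333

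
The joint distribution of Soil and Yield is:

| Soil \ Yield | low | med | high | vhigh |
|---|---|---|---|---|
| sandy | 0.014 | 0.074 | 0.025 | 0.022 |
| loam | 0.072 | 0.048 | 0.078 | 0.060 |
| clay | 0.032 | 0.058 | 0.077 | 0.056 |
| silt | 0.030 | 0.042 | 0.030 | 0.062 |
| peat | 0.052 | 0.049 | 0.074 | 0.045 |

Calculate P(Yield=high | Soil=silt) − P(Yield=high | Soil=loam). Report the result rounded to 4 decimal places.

P(Soil=silt) = 0.030 + 0.042 + 0.030 + 0.062 = 0.164; P(Yield=high | Soil=silt) = 0.030/0.164 = 0.18293.
P(Soil=loam) = 0.072 + 0.048 + 0.078 + 0.060 = 0.258; P(Yield=high | Soil=loam) = 0.078/0.258 = 0.30233.
Difference = -0.1194.

-0.1194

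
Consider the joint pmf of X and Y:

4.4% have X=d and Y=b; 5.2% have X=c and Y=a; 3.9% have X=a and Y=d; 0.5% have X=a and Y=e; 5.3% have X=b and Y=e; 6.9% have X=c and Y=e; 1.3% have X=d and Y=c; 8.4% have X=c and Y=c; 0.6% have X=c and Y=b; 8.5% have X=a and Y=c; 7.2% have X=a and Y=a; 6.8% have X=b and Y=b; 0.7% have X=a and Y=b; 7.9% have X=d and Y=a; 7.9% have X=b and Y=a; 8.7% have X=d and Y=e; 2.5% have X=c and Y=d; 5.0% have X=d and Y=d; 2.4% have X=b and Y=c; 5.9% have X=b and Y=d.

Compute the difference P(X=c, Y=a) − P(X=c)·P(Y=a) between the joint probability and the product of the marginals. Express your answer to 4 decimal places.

P(X=c) = 0.052 + 0.006 + 0.084 + 0.025 + 0.069 = 0.236.
P(Y=a) = 0.072 + 0.079 + 0.052 + 0.079 = 0.282.
P(X=c, Y=a) − P(X=c)P(Y=a) = 0.052 − 0.236×0.282 = -0.0146.

-0.0146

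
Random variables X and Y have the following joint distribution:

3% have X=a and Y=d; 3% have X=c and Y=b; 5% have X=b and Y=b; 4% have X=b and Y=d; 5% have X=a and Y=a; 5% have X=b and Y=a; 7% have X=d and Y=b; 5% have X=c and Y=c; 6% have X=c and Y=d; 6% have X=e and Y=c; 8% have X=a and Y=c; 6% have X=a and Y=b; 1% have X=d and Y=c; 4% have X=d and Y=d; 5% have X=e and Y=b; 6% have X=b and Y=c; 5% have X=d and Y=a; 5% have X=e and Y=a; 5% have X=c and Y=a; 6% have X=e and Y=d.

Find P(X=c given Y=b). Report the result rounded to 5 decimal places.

P(Y=b) = 0.06 + 0.05 + 0.03 + 0.07 + 0.05 = 0.26.
P(X=c | Y=b) = 0.03/0.26 = 0.11538.

0.11538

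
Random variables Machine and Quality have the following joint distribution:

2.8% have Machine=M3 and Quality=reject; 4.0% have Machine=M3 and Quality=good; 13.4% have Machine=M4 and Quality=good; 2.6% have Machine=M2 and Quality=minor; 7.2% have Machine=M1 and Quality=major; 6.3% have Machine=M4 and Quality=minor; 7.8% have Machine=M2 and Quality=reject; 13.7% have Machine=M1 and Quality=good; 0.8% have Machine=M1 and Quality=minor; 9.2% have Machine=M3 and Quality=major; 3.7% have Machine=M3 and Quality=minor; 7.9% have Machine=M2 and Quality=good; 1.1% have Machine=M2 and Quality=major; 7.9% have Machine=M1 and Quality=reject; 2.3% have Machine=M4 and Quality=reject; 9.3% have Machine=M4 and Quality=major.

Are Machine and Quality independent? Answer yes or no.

no

P(Machine=M4) = 0.313 and P(Quality=reject) = 0.208, so their product is 0.06510, but P(Machine=M4, Quality=reject) = 0.023. Since these differ, Machine and Quality are not independent.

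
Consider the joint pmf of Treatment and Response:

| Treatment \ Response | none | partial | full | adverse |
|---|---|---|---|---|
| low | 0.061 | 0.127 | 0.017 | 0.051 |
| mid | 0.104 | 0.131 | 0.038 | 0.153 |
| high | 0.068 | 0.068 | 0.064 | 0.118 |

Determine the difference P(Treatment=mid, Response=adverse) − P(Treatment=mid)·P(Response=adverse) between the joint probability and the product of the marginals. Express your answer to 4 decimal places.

P(Treatment=mid) = 0.104 + 0.131 + 0.038 + 0.153 = 0.426.
P(Response=adverse) = 0.051 + 0.153 + 0.118 = 0.322.
P(Treatment=mid, Response=adverse) − P(Treatment=mid)P(Response=adverse) = 0.153 − 0.426×0.322 = 0.0158.

0.0158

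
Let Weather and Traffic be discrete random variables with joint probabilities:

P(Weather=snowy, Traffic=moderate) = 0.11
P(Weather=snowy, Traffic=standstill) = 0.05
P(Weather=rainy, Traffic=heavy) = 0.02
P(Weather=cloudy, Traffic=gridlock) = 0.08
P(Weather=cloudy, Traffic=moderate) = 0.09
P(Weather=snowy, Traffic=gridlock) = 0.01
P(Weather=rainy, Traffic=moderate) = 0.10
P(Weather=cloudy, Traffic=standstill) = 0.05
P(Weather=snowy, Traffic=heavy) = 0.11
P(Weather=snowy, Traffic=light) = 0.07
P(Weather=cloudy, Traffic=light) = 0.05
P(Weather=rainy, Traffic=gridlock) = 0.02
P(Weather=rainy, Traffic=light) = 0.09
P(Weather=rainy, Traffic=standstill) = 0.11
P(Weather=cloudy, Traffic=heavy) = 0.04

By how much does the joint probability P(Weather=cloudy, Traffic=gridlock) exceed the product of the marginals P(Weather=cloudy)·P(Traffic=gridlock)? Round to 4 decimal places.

P(Weather=cloudy) = 0.05 + 0.09 + 0.04 + 0.08 + 0.05 = 0.31.
P(Traffic=gridlock) = 0.08 + 0.02 + 0.01 = 0.11.
P(Weather=cloudy, Traffic=gridlock) − P(Weather=cloudy)P(Traffic=gridlock) = 0.08 − 0.31×0.11 = 0.0459.

0.0459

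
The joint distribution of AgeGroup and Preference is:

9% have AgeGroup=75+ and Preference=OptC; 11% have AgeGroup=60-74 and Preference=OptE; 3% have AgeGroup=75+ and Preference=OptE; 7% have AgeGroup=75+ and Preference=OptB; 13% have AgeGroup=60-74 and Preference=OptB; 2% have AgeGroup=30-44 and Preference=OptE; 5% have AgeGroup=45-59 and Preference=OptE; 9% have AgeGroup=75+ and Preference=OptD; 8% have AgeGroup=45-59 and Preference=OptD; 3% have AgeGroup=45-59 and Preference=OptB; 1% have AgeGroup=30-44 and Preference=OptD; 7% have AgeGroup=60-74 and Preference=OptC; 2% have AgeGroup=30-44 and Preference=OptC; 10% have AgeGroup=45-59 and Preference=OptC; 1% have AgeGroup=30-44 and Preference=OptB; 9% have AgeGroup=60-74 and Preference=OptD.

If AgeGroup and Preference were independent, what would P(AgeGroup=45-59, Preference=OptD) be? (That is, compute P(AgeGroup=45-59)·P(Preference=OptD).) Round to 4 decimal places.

P(AgeGroup=45-59) = 0.03 + 0.10 + 0.08 + 0.05 = 0.26.
P(Preference=OptD) = 0.01 + 0.08 + 0.09 + 0.09 = 0.27.
Product: 0.26 × 0.27 = 0.0702.

0.0702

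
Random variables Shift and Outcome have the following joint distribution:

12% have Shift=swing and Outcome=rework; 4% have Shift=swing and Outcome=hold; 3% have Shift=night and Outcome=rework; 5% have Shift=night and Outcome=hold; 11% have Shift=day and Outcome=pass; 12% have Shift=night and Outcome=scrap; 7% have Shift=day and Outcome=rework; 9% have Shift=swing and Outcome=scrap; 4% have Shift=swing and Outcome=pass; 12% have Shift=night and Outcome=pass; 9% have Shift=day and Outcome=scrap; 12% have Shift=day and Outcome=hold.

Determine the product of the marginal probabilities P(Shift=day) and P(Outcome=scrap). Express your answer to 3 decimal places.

0.117

P(Shift=day) = 0.11 + 0.07 + 0.09 + 0.12 = 0.39.
P(Outcome=scrap) = 0.09 + 0.09 + 0.12 = 0.30.
Product: 0.39 × 0.30 = 0.117.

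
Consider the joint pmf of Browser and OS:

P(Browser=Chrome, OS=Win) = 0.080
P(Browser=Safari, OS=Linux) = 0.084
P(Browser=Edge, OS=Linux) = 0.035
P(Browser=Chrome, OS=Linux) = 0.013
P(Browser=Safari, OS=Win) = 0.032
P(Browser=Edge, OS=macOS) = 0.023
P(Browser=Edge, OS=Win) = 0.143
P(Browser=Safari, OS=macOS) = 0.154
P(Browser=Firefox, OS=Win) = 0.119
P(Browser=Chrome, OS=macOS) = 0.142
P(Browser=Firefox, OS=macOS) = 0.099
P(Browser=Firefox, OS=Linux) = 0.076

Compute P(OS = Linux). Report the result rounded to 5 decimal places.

P(OS=Linux) = 0.013 + 0.076 + 0.084 + 0.035 = 0.208.

0.20800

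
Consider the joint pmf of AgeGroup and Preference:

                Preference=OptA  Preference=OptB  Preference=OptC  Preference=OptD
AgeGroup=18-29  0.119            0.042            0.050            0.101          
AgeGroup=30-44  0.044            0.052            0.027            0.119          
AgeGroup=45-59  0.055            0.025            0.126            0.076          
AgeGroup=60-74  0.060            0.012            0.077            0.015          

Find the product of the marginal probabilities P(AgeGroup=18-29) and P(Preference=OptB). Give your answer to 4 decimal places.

0.0409

P(AgeGroup=18-29) = 0.119 + 0.042 + 0.050 + 0.101 = 0.312.
P(Preference=OptB) = 0.042 + 0.052 + 0.025 + 0.012 = 0.131.
Product: 0.312 × 0.131 = 0.0409.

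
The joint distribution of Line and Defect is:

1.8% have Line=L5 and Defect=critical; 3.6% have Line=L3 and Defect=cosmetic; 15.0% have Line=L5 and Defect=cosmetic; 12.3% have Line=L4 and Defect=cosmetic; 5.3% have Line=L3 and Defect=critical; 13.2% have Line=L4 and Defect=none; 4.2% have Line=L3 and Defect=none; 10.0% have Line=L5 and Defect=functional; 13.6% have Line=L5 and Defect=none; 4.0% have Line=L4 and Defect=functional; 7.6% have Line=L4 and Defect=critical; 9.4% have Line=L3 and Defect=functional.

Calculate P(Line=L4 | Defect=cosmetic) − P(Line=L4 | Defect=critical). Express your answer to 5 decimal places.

-0.11895

P(Defect=cosmetic) = 0.036 + 0.123 + 0.150 = 0.309; P(Line=L4 | Defect=cosmetic) = 0.123/0.309 = 0.398058.
P(Defect=critical) = 0.053 + 0.076 + 0.018 = 0.147; P(Line=L4 | Defect=critical) = 0.076/0.147 = 0.517007.
Difference = -0.11895.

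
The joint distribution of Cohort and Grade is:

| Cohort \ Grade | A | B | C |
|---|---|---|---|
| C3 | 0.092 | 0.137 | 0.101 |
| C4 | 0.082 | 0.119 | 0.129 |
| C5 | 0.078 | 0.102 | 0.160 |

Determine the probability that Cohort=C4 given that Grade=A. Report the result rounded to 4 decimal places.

P(Grade=A) = 0.092 + 0.082 + 0.078 = 0.252.
P(Cohort=C4 | Grade=A) = 0.082/0.252 = 0.3254.

0.3254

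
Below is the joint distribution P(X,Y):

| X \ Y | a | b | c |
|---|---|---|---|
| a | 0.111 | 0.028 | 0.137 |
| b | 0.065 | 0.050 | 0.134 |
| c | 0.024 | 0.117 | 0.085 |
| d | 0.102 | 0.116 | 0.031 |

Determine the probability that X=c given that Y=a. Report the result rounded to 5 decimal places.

P(Y=a) = 0.111 + 0.065 + 0.024 + 0.102 = 0.302.
P(X=c | Y=a) = 0.024/0.302 = 0.07947.

0.07947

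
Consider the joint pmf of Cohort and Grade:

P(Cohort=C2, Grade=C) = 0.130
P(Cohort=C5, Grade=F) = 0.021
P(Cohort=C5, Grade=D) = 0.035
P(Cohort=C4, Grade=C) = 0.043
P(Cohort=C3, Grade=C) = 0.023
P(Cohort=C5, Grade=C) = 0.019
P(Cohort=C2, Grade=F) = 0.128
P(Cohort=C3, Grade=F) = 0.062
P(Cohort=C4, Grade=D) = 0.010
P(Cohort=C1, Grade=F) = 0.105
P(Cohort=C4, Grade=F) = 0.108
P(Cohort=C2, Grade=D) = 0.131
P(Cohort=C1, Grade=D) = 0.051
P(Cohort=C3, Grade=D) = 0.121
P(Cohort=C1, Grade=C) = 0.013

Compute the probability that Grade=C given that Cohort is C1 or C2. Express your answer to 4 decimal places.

0.2563

P(Cohort=C1) = 0.013 + 0.051 + 0.105 = 0.169.
P(Cohort=C2) = 0.130 + 0.131 + 0.128 = 0.389.
P(Cohort ∈ {C1, C2}) = 0.169 + 0.389 = 0.558; P(Grade=C, Cohort ∈ {C1, C2}) = 0.013 + 0.130 = 0.143.
P(Grade=C | Cohort ∈ {C1, C2}) = 0.143/0.558 = 0.2563.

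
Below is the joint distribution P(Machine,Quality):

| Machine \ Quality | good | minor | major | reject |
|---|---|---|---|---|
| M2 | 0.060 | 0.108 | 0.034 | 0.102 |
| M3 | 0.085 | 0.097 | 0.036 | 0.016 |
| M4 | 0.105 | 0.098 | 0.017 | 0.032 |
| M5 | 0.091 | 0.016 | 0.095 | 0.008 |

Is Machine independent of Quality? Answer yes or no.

P(Machine=M5) = 0.210 and P(Quality=major) = 0.182, so their product is 0.03822, but P(Machine=M5, Quality=major) = 0.095. Since these differ, Machine and Quality are not independent.

no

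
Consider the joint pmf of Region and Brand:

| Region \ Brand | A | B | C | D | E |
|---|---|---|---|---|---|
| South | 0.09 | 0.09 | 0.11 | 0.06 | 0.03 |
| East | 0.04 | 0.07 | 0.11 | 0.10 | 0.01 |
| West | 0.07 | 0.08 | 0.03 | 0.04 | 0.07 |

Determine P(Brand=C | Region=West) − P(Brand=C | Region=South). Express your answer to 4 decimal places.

P(Region=West) = 0.07 + 0.08 + 0.03 + 0.04 + 0.07 = 0.29; P(Brand=C | Region=West) = 0.03/0.29 = 0.10345.
P(Region=South) = 0.09 + 0.09 + 0.11 + 0.06 + 0.03 = 0.38; P(Brand=C | Region=South) = 0.11/0.38 = 0.28947.
Difference = -0.1860.

-0.1860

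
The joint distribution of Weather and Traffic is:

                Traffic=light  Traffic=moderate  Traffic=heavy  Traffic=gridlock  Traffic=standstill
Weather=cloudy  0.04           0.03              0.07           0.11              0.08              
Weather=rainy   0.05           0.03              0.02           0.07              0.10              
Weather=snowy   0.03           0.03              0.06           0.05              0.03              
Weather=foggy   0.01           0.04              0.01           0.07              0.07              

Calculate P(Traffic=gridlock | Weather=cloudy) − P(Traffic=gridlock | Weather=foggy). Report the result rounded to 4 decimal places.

-0.0167

P(Weather=cloudy) = 0.04 + 0.03 + 0.07 + 0.11 + 0.08 = 0.33; P(Traffic=gridlock | Weather=cloudy) = 0.11/0.33 = 0.33333.
P(Weather=foggy) = 0.01 + 0.04 + 0.01 + 0.07 + 0.07 = 0.20; P(Traffic=gridlock | Weather=foggy) = 0.07/0.20 = 0.35000.
Difference = -0.0167.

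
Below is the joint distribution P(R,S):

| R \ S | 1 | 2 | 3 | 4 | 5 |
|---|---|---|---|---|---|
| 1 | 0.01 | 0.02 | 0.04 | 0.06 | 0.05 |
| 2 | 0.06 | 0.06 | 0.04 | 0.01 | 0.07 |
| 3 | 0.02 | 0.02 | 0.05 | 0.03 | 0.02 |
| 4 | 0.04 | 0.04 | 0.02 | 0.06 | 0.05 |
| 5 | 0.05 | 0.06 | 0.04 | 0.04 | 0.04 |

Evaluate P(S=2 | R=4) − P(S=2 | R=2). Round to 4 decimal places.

-0.0595

P(R=4) = 0.04 + 0.04 + 0.02 + 0.06 + 0.05 = 0.21; P(S=2 | R=4) = 0.04/0.21 = 0.19048.
P(R=2) = 0.06 + 0.06 + 0.04 + 0.01 + 0.07 = 0.24; P(S=2 | R=2) = 0.06/0.24 = 0.25000.
Difference = -0.0595.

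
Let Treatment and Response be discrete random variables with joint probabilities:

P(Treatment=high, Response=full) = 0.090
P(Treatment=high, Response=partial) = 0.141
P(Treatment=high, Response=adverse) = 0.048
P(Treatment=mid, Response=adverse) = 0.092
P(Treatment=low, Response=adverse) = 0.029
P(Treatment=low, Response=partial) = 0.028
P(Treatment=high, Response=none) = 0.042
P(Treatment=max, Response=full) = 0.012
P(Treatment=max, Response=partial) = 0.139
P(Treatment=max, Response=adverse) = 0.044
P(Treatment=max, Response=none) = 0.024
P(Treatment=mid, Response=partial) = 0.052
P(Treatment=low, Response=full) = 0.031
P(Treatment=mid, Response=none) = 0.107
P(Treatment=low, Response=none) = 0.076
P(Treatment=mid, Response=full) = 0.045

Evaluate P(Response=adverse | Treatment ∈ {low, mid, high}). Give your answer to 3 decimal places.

P(Treatment=low) = 0.076 + 0.028 + 0.031 + 0.029 = 0.164.
P(Treatment=mid) = 0.107 + 0.052 + 0.045 + 0.092 = 0.296.
P(Treatment=high) = 0.042 + 0.141 + 0.090 + 0.048 = 0.321.
P(Treatment ∈ {low, mid, high}) = 0.164 + 0.296 + 0.321 = 0.781; P(Response=adverse, Treatment ∈ {low, mid, high}) = 0.029 + 0.092 + 0.048 = 0.169.
P(Response=adverse | Treatment ∈ {low, mid, high}) = 0.169/0.781 = 0.216.

0.216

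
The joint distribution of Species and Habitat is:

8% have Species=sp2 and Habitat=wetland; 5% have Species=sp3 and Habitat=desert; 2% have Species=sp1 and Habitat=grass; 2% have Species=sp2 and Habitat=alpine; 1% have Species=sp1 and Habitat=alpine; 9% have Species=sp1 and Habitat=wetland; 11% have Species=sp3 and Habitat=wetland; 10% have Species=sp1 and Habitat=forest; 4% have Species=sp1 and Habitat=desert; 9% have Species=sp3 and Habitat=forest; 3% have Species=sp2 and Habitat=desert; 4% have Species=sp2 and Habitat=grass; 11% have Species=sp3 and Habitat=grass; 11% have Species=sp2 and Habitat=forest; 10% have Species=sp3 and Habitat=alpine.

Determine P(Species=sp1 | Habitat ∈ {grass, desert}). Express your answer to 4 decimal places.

P(Habitat=grass) = 0.02 + 0.04 + 0.11 = 0.17.
P(Habitat=desert) = 0.04 + 0.03 + 0.05 = 0.12.
P(Habitat ∈ {grass, desert}) = 0.17 + 0.12 = 0.29; P(Species=sp1, Habitat ∈ {grass, desert}) = 0.02 + 0.04 = 0.06.
P(Species=sp1 | Habitat ∈ {grass, desert}) = 0.06/0.29 = 0.2069.

0.2069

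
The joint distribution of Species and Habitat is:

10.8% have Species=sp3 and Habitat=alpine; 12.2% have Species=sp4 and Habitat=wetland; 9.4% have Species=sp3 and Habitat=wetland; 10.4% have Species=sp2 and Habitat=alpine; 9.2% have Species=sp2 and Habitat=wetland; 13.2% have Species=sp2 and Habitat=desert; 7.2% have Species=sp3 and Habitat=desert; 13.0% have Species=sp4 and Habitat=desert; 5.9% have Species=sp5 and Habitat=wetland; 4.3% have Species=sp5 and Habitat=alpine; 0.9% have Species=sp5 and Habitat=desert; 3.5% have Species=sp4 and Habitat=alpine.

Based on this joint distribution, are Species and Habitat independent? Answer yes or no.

P(Species=sp4) = 0.287 and P(Habitat=alpine) = 0.290, so their product is 0.08323, but P(Species=sp4, Habitat=alpine) = 0.035. Since these differ, Species and Habitat are not independent.

no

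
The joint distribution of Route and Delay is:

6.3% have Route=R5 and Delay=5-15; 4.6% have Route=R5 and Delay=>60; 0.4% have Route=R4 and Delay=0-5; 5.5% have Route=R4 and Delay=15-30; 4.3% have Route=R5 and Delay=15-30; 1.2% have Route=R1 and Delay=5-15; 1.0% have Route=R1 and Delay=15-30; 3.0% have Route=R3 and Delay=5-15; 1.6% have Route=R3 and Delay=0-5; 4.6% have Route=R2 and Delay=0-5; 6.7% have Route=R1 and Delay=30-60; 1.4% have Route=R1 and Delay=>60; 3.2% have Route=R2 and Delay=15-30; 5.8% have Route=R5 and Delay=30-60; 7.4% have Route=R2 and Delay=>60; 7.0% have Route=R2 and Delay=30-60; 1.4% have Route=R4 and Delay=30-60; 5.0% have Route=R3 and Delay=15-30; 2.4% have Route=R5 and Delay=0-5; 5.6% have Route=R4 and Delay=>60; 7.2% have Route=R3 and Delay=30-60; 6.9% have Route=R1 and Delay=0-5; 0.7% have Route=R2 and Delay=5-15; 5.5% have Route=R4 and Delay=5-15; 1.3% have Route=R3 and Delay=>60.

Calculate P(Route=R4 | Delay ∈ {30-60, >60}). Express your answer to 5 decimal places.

0.14463

P(Delay=30-60) = 0.067 + 0.070 + 0.072 + 0.014 + 0.058 = 0.281.
P(Delay=>60) = 0.014 + 0.074 + 0.013 + 0.056 + 0.046 = 0.203.
P(Delay ∈ {30-60, >60}) = 0.281 + 0.203 = 0.484; P(Route=R4, Delay ∈ {30-60, >60}) = 0.014 + 0.056 = 0.070.
P(Route=R4 | Delay ∈ {30-60, >60}) = 0.070/0.484 = 0.14463.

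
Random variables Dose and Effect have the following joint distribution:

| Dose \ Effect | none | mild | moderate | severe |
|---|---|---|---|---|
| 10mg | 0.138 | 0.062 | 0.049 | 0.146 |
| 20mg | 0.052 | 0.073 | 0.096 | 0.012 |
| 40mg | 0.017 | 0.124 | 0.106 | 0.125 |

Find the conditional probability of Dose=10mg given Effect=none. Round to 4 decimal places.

0.6667

P(Effect=none) = 0.138 + 0.052 + 0.017 = 0.207.
P(Dose=10mg | Effect=none) = 0.138/0.207 = 0.6667.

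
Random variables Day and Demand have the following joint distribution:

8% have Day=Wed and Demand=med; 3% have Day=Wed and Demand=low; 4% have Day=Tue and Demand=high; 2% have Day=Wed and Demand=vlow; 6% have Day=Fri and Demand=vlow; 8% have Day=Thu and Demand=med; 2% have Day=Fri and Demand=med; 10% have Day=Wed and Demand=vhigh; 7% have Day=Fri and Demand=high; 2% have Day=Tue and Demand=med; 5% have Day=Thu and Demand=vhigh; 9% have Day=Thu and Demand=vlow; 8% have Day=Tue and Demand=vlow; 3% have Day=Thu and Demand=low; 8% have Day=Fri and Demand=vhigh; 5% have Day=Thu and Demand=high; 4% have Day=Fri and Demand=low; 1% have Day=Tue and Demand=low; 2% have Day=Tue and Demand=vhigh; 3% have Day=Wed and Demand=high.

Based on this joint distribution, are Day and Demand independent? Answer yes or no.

no

P(Day=Wed) = 0.26 and P(Demand=vlow) = 0.25, so their product is 0.0650, but P(Day=Wed, Demand=vlow) = 0.02. Since these differ, Day and Demand are not independent.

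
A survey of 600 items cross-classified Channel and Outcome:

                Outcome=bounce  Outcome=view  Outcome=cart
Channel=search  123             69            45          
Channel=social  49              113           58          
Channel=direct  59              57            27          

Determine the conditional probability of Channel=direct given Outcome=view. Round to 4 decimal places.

Total with Outcome=view: 69 + 113 + 57 = 239.
P(Channel=direct | Outcome=view) = 57/239 = 0.2385.

0.2385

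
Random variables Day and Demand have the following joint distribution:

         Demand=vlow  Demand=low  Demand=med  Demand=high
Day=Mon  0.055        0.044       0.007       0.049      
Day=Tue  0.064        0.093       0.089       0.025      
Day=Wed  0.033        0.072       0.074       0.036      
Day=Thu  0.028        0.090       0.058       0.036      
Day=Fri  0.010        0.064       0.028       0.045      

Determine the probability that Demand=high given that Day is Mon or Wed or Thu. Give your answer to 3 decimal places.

0.208

P(Day=Mon) = 0.055 + 0.044 + 0.007 + 0.049 = 0.155.
P(Day=Wed) = 0.033 + 0.072 + 0.074 + 0.036 = 0.215.
P(Day=Thu) = 0.028 + 0.090 + 0.058 + 0.036 = 0.212.
P(Day ∈ {Mon, Wed, Thu}) = 0.155 + 0.215 + 0.212 = 0.582; P(Demand=high, Day ∈ {Mon, Wed, Thu}) = 0.049 + 0.036 + 0.036 = 0.121.
P(Demand=high | Day ∈ {Mon, Wed, Thu}) = 0.121/0.582 = 0.208.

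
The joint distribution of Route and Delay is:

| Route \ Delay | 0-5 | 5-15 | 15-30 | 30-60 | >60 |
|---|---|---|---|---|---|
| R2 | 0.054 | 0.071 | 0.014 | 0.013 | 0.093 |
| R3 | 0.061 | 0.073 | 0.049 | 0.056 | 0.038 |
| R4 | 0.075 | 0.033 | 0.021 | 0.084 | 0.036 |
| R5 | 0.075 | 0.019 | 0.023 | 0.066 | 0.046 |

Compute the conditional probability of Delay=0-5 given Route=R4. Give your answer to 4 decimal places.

P(Route=R4) = 0.075 + 0.033 + 0.021 + 0.084 + 0.036 = 0.249.
P(Delay=0-5 | Route=R4) = 0.075/0.249 = 0.3012.

0.3012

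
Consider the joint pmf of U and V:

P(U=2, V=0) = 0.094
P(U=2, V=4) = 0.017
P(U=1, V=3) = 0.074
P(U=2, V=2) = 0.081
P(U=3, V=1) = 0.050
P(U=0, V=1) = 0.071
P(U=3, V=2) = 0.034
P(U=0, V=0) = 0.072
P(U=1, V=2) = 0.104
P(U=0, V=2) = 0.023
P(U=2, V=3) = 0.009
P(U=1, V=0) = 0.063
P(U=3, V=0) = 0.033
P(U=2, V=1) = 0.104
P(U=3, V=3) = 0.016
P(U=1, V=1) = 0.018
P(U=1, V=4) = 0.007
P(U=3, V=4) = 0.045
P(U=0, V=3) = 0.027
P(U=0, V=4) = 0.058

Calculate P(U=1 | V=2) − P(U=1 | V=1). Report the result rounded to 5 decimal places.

0.35568

P(V=2) = 0.023 + 0.104 + 0.081 + 0.034 = 0.242; P(U=1 | V=2) = 0.104/0.242 = 0.429752.
P(V=1) = 0.071 + 0.018 + 0.104 + 0.050 = 0.243; P(U=1 | V=1) = 0.018/0.243 = 0.074074.
Difference = 0.35568.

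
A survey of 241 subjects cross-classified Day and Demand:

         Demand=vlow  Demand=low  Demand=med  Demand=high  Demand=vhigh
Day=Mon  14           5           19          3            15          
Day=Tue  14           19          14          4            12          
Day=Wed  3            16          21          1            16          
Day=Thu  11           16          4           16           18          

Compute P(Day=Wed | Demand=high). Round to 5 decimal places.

Total with Demand=high: 3 + 4 + 1 + 16 = 24.
P(Day=Wed | Demand=high) = 1/24 = 0.04167.

0.04167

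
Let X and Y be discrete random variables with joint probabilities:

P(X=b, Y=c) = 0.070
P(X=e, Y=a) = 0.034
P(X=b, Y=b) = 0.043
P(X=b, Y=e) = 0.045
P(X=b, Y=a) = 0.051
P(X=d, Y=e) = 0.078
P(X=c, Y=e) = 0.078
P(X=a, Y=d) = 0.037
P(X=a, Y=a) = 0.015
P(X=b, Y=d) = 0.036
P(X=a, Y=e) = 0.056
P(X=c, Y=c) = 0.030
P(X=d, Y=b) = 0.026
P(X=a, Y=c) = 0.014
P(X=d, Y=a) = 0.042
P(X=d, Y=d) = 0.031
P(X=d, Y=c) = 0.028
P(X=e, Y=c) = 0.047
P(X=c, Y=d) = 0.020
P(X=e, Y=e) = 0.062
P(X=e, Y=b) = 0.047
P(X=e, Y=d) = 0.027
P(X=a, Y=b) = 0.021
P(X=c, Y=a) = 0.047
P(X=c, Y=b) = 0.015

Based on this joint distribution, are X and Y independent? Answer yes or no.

no

P(X=b) = 0.245 and P(Y=e) = 0.319, so their product is 0.07816, but P(X=b, Y=e) = 0.045. Since these differ, X and Y are not independent.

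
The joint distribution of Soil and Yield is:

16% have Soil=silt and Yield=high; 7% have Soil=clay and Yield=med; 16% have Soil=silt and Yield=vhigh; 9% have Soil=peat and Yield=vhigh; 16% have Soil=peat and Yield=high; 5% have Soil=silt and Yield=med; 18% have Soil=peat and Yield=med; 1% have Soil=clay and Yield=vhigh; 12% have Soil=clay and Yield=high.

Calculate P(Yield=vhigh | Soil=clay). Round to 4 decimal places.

0.0500

P(Soil=clay) = 0.07 + 0.12 + 0.01 = 0.20.
P(Yield=vhigh | Soil=clay) = 0.01/0.20 = 0.0500.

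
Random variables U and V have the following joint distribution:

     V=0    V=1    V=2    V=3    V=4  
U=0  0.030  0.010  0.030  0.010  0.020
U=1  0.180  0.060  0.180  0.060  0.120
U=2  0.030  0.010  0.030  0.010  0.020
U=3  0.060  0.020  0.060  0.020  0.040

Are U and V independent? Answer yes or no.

yes

Every cell satisfies P(U,V) = P(U)·P(V). For instance P(U=3) = 0.200, P(V=4) = 0.200, and 0.200×0.200 = 0.040 matches the joint entry. So U and V are independent.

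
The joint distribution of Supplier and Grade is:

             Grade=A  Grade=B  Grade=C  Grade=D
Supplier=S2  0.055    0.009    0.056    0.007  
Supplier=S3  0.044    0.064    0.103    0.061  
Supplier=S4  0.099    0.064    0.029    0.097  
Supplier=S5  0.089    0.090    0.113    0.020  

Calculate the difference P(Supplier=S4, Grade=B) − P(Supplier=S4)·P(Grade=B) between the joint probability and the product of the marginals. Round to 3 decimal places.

-0.002

P(Supplier=S4) = 0.099 + 0.064 + 0.029 + 0.097 = 0.289.
P(Grade=B) = 0.009 + 0.064 + 0.064 + 0.090 = 0.227.
P(Supplier=S4, Grade=B) − P(Supplier=S4)P(Grade=B) = 0.064 − 0.289×0.227 = -0.002.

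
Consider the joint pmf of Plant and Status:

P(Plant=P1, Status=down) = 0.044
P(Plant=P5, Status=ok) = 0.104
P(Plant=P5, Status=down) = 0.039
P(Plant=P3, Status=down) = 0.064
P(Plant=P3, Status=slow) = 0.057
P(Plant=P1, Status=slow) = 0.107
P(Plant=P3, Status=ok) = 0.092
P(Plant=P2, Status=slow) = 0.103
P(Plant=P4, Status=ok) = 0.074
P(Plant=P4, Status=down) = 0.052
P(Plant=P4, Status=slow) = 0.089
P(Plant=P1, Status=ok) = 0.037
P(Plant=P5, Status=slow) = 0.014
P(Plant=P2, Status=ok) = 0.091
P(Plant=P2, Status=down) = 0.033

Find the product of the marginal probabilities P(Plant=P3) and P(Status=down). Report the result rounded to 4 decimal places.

P(Plant=P3) = 0.092 + 0.057 + 0.064 = 0.213.
P(Status=down) = 0.044 + 0.033 + 0.064 + 0.052 + 0.039 = 0.232.
Product: 0.213 × 0.232 = 0.0494.

0.0494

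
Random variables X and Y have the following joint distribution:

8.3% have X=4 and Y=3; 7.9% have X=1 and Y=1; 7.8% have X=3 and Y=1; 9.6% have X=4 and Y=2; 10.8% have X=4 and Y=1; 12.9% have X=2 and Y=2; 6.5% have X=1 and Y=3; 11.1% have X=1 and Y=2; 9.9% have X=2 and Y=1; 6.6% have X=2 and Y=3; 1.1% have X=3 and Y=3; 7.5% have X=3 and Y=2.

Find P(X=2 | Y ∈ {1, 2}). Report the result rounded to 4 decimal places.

0.2942

P(Y=1) = 0.079 + 0.099 + 0.078 + 0.108 = 0.364.
P(Y=2) = 0.111 + 0.129 + 0.075 + 0.096 = 0.411.
P(Y ∈ {1, 2}) = 0.364 + 0.411 = 0.775; P(X=2, Y ∈ {1, 2}) = 0.099 + 0.129 = 0.228.
P(X=2 | Y ∈ {1, 2}) = 0.228/0.775 = 0.2942.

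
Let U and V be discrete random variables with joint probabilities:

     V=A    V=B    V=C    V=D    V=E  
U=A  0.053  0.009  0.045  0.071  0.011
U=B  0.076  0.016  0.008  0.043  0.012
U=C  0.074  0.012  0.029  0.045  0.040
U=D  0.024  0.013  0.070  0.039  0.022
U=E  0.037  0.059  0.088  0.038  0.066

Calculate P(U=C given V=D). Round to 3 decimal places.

P(V=D) = 0.071 + 0.043 + 0.045 + 0.039 + 0.038 = 0.236.
P(U=C | V=D) = 0.045/0.236 = 0.191.

0.191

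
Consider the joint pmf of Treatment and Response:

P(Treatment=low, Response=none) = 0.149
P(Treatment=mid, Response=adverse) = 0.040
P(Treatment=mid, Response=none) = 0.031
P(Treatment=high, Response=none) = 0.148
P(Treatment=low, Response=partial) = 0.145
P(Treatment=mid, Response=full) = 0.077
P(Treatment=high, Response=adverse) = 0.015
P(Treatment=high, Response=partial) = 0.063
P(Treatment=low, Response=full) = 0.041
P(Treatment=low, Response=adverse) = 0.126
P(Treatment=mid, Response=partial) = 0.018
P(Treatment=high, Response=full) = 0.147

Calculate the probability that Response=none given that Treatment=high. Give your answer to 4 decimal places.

P(Treatment=high) = 0.148 + 0.063 + 0.147 + 0.015 = 0.373.
P(Response=none | Treatment=high) = 0.148/0.373 = 0.3968.

0.3968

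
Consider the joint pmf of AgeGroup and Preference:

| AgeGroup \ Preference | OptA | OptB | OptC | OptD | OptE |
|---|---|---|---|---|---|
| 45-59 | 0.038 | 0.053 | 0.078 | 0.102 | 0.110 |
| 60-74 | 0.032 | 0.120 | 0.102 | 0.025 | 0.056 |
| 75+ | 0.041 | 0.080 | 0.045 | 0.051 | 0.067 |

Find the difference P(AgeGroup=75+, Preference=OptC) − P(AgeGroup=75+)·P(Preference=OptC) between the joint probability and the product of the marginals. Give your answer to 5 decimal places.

-0.01890

P(AgeGroup=75+) = 0.041 + 0.080 + 0.045 + 0.051 + 0.067 = 0.284.
P(Preference=OptC) = 0.078 + 0.102 + 0.045 = 0.225.
P(AgeGroup=75+, Preference=OptC) − P(AgeGroup=75+)P(Preference=OptC) = 0.045 − 0.284×0.225 = -0.01890.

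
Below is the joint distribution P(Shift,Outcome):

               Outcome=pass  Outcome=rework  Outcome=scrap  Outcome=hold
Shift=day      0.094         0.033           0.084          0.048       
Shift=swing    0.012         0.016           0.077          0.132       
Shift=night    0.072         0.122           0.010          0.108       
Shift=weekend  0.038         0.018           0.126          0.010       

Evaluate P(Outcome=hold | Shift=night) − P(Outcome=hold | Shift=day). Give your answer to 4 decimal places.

P(Shift=night) = 0.072 + 0.122 + 0.010 + 0.108 = 0.312; P(Outcome=hold | Shift=night) = 0.108/0.312 = 0.34615.
P(Shift=day) = 0.094 + 0.033 + 0.084 + 0.048 = 0.259; P(Outcome=hold | Shift=day) = 0.048/0.259 = 0.18533.
Difference = 0.1608.

0.1608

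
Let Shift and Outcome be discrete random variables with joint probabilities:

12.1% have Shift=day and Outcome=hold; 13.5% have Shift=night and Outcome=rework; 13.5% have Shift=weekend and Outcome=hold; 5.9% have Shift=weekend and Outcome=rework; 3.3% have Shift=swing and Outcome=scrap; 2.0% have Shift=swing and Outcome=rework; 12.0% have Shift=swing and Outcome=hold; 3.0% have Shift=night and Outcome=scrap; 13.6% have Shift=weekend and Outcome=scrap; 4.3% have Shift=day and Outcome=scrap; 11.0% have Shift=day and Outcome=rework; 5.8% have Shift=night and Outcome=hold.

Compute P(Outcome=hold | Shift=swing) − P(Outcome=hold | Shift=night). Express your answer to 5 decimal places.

P(Shift=swing) = 0.020 + 0.033 + 0.120 = 0.173; P(Outcome=hold | Shift=swing) = 0.120/0.173 = 0.693642.
P(Shift=night) = 0.135 + 0.030 + 0.058 = 0.223; P(Outcome=hold | Shift=night) = 0.058/0.223 = 0.260090.
Difference = 0.43355.

0.43355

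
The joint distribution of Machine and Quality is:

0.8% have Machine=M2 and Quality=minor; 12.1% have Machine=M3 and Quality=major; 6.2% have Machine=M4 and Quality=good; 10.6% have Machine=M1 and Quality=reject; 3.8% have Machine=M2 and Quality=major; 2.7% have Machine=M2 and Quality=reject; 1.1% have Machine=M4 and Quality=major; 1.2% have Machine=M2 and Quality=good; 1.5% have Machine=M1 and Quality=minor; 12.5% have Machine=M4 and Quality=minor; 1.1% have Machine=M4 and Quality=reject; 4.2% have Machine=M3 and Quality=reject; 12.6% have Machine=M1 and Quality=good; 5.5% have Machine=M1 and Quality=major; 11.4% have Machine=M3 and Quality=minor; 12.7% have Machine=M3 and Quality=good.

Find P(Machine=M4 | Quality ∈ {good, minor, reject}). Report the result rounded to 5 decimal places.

0.25548

P(Quality=good) = 0.126 + 0.012 + 0.127 + 0.062 = 0.327.
P(Quality=minor) = 0.015 + 0.008 + 0.114 + 0.125 = 0.262.
P(Quality=reject) = 0.106 + 0.027 + 0.042 + 0.011 = 0.186.
P(Quality ∈ {good, minor, reject}) = 0.327 + 0.262 + 0.186 = 0.775; P(Machine=M4, Quality ∈ {good, minor, reject}) = 0.062 + 0.125 + 0.011 = 0.198.
P(Machine=M4 | Quality ∈ {good, minor, reject}) = 0.198/0.775 = 0.25548.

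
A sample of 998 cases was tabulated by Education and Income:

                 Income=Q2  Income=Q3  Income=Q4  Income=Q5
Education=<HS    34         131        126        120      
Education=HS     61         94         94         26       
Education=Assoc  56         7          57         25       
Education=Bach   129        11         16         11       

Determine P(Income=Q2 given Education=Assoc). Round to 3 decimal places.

0.386

Total with Education=Assoc: 56 + 7 + 57 + 25 = 145.
P(Income=Q2 | Education=Assoc) = 56/145 = 0.386.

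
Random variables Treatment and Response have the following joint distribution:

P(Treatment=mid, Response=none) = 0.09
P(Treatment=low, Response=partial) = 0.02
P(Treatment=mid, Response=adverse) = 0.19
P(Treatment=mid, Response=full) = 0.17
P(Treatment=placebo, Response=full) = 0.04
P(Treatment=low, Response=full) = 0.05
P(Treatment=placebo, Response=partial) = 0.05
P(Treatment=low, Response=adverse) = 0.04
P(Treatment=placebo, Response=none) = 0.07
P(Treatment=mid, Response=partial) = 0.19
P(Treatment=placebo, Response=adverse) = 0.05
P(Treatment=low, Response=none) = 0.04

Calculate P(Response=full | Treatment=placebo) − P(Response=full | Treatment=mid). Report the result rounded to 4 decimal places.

P(Treatment=placebo) = 0.07 + 0.05 + 0.04 + 0.05 = 0.21; P(Response=full | Treatment=placebo) = 0.04/0.21 = 0.19048.
P(Treatment=mid) = 0.09 + 0.19 + 0.17 + 0.19 = 0.64; P(Response=full | Treatment=mid) = 0.17/0.64 = 0.26563.
Difference = -0.0751.

-0.0751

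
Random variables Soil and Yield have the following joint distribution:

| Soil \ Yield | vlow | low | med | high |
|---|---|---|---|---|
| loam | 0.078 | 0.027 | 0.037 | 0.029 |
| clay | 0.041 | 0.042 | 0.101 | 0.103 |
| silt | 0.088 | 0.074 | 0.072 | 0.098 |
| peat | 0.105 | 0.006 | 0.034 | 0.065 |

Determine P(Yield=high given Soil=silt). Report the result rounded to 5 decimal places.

0.29518

P(Soil=silt) = 0.088 + 0.074 + 0.072 + 0.098 = 0.332.
P(Yield=high | Soil=silt) = 0.098/0.332 = 0.29518.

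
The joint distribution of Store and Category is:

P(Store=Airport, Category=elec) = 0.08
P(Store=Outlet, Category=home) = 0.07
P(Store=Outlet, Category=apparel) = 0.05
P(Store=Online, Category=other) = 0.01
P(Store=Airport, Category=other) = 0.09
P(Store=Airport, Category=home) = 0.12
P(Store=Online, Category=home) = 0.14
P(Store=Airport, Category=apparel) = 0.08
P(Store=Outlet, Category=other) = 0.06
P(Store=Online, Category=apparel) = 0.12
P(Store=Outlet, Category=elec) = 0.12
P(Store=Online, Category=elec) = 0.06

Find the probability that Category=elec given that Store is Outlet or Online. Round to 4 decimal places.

0.2857

P(Store=Outlet) = 0.05 + 0.12 + 0.07 + 0.06 = 0.30.
P(Store=Online) = 0.12 + 0.06 + 0.14 + 0.01 = 0.33.
P(Store ∈ {Outlet, Online}) = 0.30 + 0.33 = 0.63; P(Category=elec, Store ∈ {Outlet, Online}) = 0.12 + 0.06 = 0.18.
P(Category=elec | Store ∈ {Outlet, Online}) = 0.18/0.63 = 0.2857.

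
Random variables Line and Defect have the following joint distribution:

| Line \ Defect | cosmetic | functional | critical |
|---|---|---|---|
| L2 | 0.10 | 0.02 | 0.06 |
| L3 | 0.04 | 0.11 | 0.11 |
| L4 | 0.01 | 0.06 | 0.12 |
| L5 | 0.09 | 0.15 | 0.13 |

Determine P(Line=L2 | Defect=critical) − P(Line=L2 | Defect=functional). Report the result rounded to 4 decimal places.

0.0840

P(Defect=critical) = 0.06 + 0.11 + 0.12 + 0.13 = 0.42; P(Line=L2 | Defect=critical) = 0.06/0.42 = 0.14286.
P(Defect=functional) = 0.02 + 0.11 + 0.06 + 0.15 = 0.34; P(Line=L2 | Defect=functional) = 0.02/0.34 = 0.05882.
Difference = 0.0840.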